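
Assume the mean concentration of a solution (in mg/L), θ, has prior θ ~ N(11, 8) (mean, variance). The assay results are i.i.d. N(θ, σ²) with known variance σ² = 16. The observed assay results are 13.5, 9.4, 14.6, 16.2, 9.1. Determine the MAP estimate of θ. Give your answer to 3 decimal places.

θ̂_MAP = 12.114

n = 5; x̄ = (13.5 + 9.4 + 14.6 + 16.2 + 9.1)/5 = 62.8/5 = 12.56.
For a Normal prior and Normal likelihood with known variance, the posterior is Normal; its mode equals its mean, the precision-weighted average.
Prior precision 1/σ₀² = 1/8 = 0.125; data precision n/σ² = 5/16 = 0.3125.
θ̂ = (0.125·11 + 0.3125·12.56) / (0.125 + 0.3125) = 5.3/0.4375 = 424/35 ≈ 12.114.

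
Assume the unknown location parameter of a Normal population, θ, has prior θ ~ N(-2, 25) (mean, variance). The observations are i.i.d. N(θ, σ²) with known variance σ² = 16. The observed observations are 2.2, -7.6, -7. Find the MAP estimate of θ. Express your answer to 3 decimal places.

θ̂_MAP = -3.758

n = 3; x̄ = (2.2 + (-7.6) + (-7))/3 = -12.4/3 = -62/15 ≈ -4.1333.
For a Normal prior and Normal likelihood with known variance, the posterior is Normal; its mode equals its mean, the precision-weighted average.
Prior precision 1/σ₀² = 1/25 = 0.04; data precision n/σ² = 3/16 = 0.1875.
θ̂ = (0.04·(-2) + 0.1875·(-62/15)) / (0.04 + 0.1875) = (-0.855)/0.2275 = -342/91 ≈ -3.758.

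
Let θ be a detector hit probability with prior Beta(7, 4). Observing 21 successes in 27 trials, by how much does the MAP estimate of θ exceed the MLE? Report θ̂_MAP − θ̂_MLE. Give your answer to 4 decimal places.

MAP − MLE = -0.0278

Posterior is Beta(28, 10); MAP = (28−1)/(38−2) = 27/36 ≈ 0.75000.
MLE ignores the prior: θ̂_MLE = k/n = 21/27 ≈ 0.77778.
Difference = 27/36 − 21/27 = -1/36 ≈ -0.0278.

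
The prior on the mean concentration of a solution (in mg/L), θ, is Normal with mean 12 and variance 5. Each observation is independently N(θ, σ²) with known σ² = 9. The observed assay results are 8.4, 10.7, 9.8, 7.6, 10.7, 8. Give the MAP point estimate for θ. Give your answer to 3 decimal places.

n = 6; x̄ = (8.4 + 10.7 + 9.8 + 7.6 + 10.7 + 8)/6 = 55.2/6 = 9.2.
For a Normal prior and Normal likelihood with known variance, the posterior is Normal; its mode equals its mean, the precision-weighted average.
Prior precision 1/σ₀² = 1/5 = 0.2; data precision n/σ² = 6/9 = 2/3.
θ̂ = (0.2·12 + (2/3)·9.2) / (0.2 + 2/3) = (128/15)/(13/15) = 128/13 ≈ 9.846.

θ̂_MAP = 9.846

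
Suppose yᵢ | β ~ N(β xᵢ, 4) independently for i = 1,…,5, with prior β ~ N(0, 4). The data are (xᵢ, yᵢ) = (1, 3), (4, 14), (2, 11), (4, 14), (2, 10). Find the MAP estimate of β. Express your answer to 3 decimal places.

β̂_MAP = 3.738

log p(β | y) = −Σ(yᵢ − βxᵢ)²/(2·4) − β²/(2·4) + const.
Setting the derivative to zero: Σxᵢ(yᵢ − βxᵢ)/4 − β/4 = 0, so β = Σxᵢyᵢ / (Σxᵢ² + σ²/τ²).
Σxᵢyᵢ = 1·3 + 4·14 + 2·11 + 4·14 + 2·10 = 157; Σxᵢ² = 41; σ²/τ² = 1.
β̂_MAP = 157 / (41 + 1) = 157/42 ≈ 3.738.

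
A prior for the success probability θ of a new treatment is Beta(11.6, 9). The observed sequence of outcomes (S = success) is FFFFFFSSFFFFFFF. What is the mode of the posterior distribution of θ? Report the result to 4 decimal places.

Prior: Beta(11.6, 9).
Data: 2 successes in 15 trials (from the sequence). The binomial likelihood contributes θ^2(1−θ)^13, so the posterior is Beta(11.6+2, 9+13) = Beta(13.6, 22).
For Beta(a, b) with a, b > 1 the mode is (a−1)/(a+b−2) = 12.6/33.6 ≈ 0.3750.

θ̂_MAP = 0.3750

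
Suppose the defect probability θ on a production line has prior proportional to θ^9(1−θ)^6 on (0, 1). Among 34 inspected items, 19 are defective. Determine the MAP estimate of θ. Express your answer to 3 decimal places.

The prior density ∝ θ^9(1−θ)^6 is the kernel of Beta(10, 7).
Data: 19 successes in 34 trials. The binomial likelihood contributes θ^19(1−θ)^15, so the posterior is Beta(10+19, 7+15) = Beta(29, 22).
For Beta(a, b) with a, b > 1 the mode is (a−1)/(a+b−2) = 28/49 ≈ 0.571.

θ̂_MAP = 0.571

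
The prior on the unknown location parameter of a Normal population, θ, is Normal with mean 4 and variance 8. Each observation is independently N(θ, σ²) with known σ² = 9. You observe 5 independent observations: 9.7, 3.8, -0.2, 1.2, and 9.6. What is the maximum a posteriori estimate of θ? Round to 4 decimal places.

n = 5; x̄ = (9.7 + 3.8 + (-0.2) + 1.2 + 9.6)/5 = 24.1/5 = 4.82.
For a Normal prior and Normal likelihood with known variance, the posterior is Normal; its mode equals its mean, the precision-weighted average.
Prior precision 1/σ₀² = 1/8 = 0.125; data precision n/σ² = 5/9.
θ̂ = (0.125·4 + (5/9)·4.82) / (0.125 + 5/9) = (143/45)/(49/72) = 1144/245 ≈ 4.6694.

θ̂_MAP = 4.6694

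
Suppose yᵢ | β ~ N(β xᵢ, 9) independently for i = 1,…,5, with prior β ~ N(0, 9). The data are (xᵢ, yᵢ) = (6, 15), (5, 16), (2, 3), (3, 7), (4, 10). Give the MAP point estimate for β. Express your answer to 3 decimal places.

β̂_MAP = 2.604

log p(β | y) = −Σ(yᵢ − βxᵢ)²/(2·9) − β²/(2·9) + const.
Setting the derivative to zero: Σxᵢ(yᵢ − βxᵢ)/9 − β/9 = 0, so β = Σxᵢyᵢ / (Σxᵢ² + σ²/τ²).
Σxᵢyᵢ = 6·15 + 5·16 + 2·3 + 3·7 + 4·10 = 237; Σxᵢ² = 90; σ²/τ² = 1.
β̂_MAP = 237 / (90 + 1) = 237/91 ≈ 2.604.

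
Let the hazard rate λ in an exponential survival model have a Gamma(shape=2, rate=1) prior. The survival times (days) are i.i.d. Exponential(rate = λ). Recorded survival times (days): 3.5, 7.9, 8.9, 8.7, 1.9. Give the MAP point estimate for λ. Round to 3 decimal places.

λ̂_MAP = 0.188

The Exponential(rate=λ) likelihood is ∝ λ^n e^(−λΣtᵢ). Here n = 5 and Σtᵢ = 3.5 + 7.9 + 8.9 + 8.7 + 1.9 = 30.9.
Posterior ∝ λe^(−1λ) · λ^5e^(−30.9λ) = λ^6e^(−31.9λ), i.e. Gamma(7, 31.9).
Mode = (a−1)/b = 6/31.9 ≈ 0.188.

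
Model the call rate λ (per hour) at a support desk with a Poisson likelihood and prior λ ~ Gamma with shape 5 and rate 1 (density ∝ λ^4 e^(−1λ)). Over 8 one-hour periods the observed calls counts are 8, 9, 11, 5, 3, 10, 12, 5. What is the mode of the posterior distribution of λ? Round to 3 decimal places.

λ̂_MAP = 7.444

Σxᵢ = 8+9+11+5+3+10+12+5 = 63, with n = 8.
Posterior ∝ λ^4e^(−1λ) · λ^63e^(−8λ) = λ^67e^(−9λ), i.e. Gamma(shape=68, rate=9).
The mode of a Gamma(a, b) with a ≥ 1 (shape–rate) is (a−1)/b = 67/9 ≈ 7.444.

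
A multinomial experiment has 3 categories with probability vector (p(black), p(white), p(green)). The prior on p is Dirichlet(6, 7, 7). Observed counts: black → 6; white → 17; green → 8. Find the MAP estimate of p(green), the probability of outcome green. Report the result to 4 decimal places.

MAP estimate of p(green) = 0.2917

The posterior is Dirichlet(αᵢ + nᵢ) = Dirichlet(12, 24, 15).
For a Dirichlet(a₁,…,a_K) with all aᵢ > 1, the mode has j-th component (aⱼ − 1)/(Σaᵢ − K).
Here Σaᵢ = 51 and K = 3, so p(green) = (15 − 1)/(51 − 3) = 14/48 ≈ 0.2917.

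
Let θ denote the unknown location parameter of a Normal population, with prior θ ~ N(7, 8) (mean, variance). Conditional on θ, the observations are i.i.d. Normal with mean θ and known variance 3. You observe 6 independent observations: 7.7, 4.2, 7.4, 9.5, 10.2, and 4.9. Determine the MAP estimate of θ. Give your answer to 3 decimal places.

n = 6; x̄ = (7.7 + 4.2 + 7.4 + 9.5 + 10.2 + 4.9)/6 = 43.9/6 = 439/60 ≈ 7.3167.
For a Normal prior and Normal likelihood with known variance, the posterior is Normal; its mode equals its mean, the precision-weighted average.
Prior precision 1/σ₀² = 1/8 = 0.125; data precision n/σ² = 6/3 = 2.
θ̂ = (0.125·7 + 2·(439/60)) / (0.125 + 2) = (1861/120)/2.125 = 1861/255 ≈ 7.298.

θ̂_MAP = 7.298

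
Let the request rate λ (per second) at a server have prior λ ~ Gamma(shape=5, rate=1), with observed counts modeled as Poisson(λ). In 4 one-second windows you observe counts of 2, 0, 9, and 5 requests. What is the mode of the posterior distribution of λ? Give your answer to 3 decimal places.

λ̂_MAP = 4.000

Σxᵢ = 2+0+9+5 = 16, with n = 4.
Posterior ∝ λ^4e^(−1λ) · λ^16e^(−4λ) = λ^20e^(−5λ), i.e. Gamma(shape=21, rate=5).
The mode of a Gamma(a, b) with a ≥ 1 (shape–rate) is (a−1)/b = 20/5 ≈ 4.000.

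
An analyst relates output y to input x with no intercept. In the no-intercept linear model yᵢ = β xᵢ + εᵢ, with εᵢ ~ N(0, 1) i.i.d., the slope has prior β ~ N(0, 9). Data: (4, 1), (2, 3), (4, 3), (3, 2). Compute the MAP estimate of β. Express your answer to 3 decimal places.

β̂_MAP = 0.621

log p(β | y) = −Σ(yᵢ − βxᵢ)²/(2·1) − β²/(2·9) + const.
Setting the derivative to zero: Σxᵢ(yᵢ − βxᵢ)/1 − β/9 = 0, so β = Σxᵢyᵢ / (Σxᵢ² + σ²/τ²).
Σxᵢyᵢ = 4·1 + 2·3 + 4·3 + 3·2 = 28; Σxᵢ² = 45; σ²/τ² = 1/9.
β̂_MAP = 28 / (45 + 1/9) = 28/(406/9) = 18/29 ≈ 0.621.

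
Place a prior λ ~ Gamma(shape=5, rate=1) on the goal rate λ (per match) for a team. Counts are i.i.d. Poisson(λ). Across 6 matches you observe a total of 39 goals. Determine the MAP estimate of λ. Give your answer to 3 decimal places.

Σxᵢ = 39, n = 6.
Posterior ∝ λ^4e^(−1λ) · λ^39e^(−6λ) = λ^43e^(−7λ), i.e. Gamma(shape=44, rate=7).
The mode of a Gamma(a, b) with a ≥ 1 (shape–rate) is (a−1)/b = 43/7 ≈ 6.143.

λ̂_MAP = 6.143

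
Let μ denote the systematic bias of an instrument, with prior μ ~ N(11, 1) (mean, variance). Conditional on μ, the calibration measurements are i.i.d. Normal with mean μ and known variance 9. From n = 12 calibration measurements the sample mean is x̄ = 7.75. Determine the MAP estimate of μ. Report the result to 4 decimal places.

μ̂_MAP = 9.1429

n = 12, x̄ = 7.75.
For a Normal prior and Normal likelihood with known variance, the posterior is Normal; its mode equals its mean, the precision-weighted average.
Prior precision 1/σ₀² = 1/1 = 1; data precision n/σ² = 12/9 = 4/3.
μ̂ = (1·11 + (4/3)·7.75) / (1 + 4/3) = (64/3)/(7/3) = 64/7 ≈ 9.1429.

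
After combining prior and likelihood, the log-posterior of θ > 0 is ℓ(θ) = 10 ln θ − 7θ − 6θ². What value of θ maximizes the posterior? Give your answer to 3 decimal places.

ℓ'(θ) = 10/θ − 7 − 12θ. Setting this to zero and multiplying by θ: 12θ² + 7θ − 10 = 0.
θ = (−7 + √(7² + 4·12·10)) / (2·12) = (−7 + √529) / 24 = (−7 + 23)/24 = 2/3.
ℓ''(θ) = −10/θ² − 12 < 0, confirming a maximum.

θ̂_MAP = 0.667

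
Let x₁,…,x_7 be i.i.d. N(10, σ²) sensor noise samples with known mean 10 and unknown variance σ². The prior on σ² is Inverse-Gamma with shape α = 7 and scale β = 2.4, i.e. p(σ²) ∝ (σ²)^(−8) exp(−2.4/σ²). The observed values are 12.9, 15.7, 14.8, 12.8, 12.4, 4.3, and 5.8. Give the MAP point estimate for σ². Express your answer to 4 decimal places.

σ̂²_MAP = 5.7596

Sum of squared deviations about the known mean: SS = (12.9−10)² + (15.7−10)² + (14.8−10)² + (12.8−10)² + (12.4−10)² + (4.3−10)² + (5.8−10)² = 127.67.
The Normal likelihood contributes (σ²)^(−n/2) exp(−SS/(2σ²)), so the posterior is Inverse-Gamma(α + n/2, β + SS/2) = Inverse-Gamma(10.5, 66.235).
The mode of Inverse-Gamma(a, b) is b/(a+1) = 66.235/11.5 ≈ 5.7596.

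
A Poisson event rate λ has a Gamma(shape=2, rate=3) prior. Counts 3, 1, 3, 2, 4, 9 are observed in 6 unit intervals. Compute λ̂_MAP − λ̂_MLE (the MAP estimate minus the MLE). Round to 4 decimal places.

Σxᵢ = 22. Posterior is Gamma(24, 9); MAP = (24−1)/9 = 23/9 ≈ 2.55556.
MLE = x̄ = 22/6 ≈ 3.66667.
Difference = 23/9 − 22/6 = -10/9 ≈ -1.1111.

MAP − MLE = -1.1111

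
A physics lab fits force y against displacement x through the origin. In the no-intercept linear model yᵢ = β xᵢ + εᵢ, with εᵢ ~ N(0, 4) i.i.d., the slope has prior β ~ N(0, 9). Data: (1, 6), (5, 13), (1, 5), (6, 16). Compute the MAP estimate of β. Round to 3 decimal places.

log p(β | y) = −Σ(yᵢ − βxᵢ)²/(2·4) − β²/(2·9) + const.
Setting the derivative to zero: Σxᵢ(yᵢ − βxᵢ)/4 − β/9 = 0, so β = Σxᵢyᵢ / (Σxᵢ² + σ²/τ²).
Σxᵢyᵢ = 1·6 + 5·13 + 1·5 + 6·16 = 172; Σxᵢ² = 63; σ²/τ² = 4/9.
β̂_MAP = 172 / (63 + 4/9) = 172/(571/9) = 1548/571 ≈ 2.711.

β̂_MAP = 2.711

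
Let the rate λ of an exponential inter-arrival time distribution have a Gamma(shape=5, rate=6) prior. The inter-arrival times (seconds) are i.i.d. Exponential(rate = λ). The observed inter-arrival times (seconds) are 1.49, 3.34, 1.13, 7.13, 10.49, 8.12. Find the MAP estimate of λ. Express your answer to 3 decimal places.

λ̂_MAP = 0.265

The Exponential(rate=λ) likelihood is ∝ λ^n e^(−λΣtᵢ). Here n = 6 and Σtᵢ = 1.49 + 3.34 + 1.13 + 7.13 + 10.49 + 8.12 = 31.70.
Posterior ∝ λ^4e^(−6λ) · λ^6e^(−31.70λ) = λ^10e^(−37.70λ), i.e. Gamma(11, 37.70).
Mode = (a−1)/b = 10/37.70 ≈ 0.265.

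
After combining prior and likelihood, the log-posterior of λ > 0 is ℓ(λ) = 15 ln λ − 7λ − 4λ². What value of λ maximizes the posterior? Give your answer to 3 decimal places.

ℓ'(λ) = 15/λ − 7 − 8λ. Setting this to zero and multiplying by λ: 8λ² + 7λ − 15 = 0.
λ = (−7 + √(7² + 4·8·15)) / (2·8) = (−7 + √529) / 16 = (−7 + 23)/16 = 1.
ℓ''(λ) = −15/λ² − 8 < 0, confirming a maximum.

λ̂_MAP = 1.000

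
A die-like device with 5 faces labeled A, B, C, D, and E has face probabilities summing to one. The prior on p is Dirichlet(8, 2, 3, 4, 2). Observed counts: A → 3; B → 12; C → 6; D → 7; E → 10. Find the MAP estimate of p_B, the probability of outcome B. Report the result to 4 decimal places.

MAP estimate of p_B = 0.2500

The posterior is Dirichlet(αᵢ + nᵢ) = Dirichlet(11, 14, 9, 11, 12).
For a Dirichlet(a₁,…,a_K) with all aᵢ > 1, the mode has j-th component (aⱼ − 1)/(Σaᵢ − K).
Here Σaᵢ = 57 and K = 5, so p_B = (14 − 1)/(57 − 5) = 13/52 ≈ 0.2500.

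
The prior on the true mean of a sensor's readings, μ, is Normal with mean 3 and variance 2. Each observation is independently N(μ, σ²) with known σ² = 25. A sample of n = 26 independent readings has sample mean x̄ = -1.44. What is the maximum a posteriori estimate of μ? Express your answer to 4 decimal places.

n = 26, x̄ = -1.44.
For a Normal prior and Normal likelihood with known variance, the posterior is Normal; its mode equals its mean, the precision-weighted average.
Prior precision 1/σ₀² = 1/2 = 0.5; data precision n/σ² = 26/25 = 1.04.
μ̂ = (0.5·3 + 1.04·(-1.44)) / (0.5 + 1.04) = 0.0024/1.54 = 3/1925 ≈ 0.0016.

μ̂_MAP = 0.0016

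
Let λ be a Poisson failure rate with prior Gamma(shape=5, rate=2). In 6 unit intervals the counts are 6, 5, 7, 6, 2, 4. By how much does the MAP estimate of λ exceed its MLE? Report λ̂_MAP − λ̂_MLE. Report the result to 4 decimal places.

MAP − MLE = -0.7500

Σxᵢ = 30. Posterior is Gamma(35, 8); MAP = (35−1)/8 = 34/8 ≈ 4.25000.
MLE = x̄ = 30/6 ≈ 5.00000.
Difference = 34/8 − 30/6 = -3/4 ≈ -0.7500.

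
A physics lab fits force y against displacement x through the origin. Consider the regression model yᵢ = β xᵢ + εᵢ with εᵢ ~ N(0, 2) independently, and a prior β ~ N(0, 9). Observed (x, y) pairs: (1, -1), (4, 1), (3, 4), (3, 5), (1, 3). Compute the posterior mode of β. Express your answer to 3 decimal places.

β̂_MAP = 0.911

log p(β | y) = −Σ(yᵢ − βxᵢ)²/(2·2) − β²/(2·9) + const.
Setting the derivative to zero: Σxᵢ(yᵢ − βxᵢ)/2 − β/9 = 0, so β = Σxᵢyᵢ / (Σxᵢ² + σ²/τ²).
Σxᵢyᵢ = 1·(-1) + 4·1 + 3·4 + 3·5 + 1·3 = 33; Σxᵢ² = 36; σ²/τ² = 2/9.
β̂_MAP = 33 / (36 + 2/9) = 33/(326/9) = 297/326 ≈ 0.911.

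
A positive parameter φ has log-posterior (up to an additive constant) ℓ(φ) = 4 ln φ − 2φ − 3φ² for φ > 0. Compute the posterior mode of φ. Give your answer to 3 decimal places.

φ̂_MAP = 0.667

ℓ'(φ) = 4/φ − 2 − 6φ. Setting this to zero and multiplying by φ: 6φ² + 2φ − 4 = 0.
φ = (−2 + √(2² + 4·6·4)) / (2·6) = (−2 + √100) / 12 = (−2 + 10)/12 = 2/3.
ℓ''(φ) = −4/φ² − 6 < 0, confirming a maximum.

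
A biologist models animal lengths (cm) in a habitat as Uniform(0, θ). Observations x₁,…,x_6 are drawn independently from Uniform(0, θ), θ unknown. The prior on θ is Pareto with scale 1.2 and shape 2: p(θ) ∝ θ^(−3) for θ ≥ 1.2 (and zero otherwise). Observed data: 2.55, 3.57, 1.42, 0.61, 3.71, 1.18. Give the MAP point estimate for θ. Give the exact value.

θ̂_MAP = 3.71

The Uniform(0, θ) likelihood is θ^(−n) for θ ≥ max(xᵢ), zero otherwise. Here max(xᵢ) = 3.71.
Posterior ∝ θ^(−3) · θ^(−6) = θ^(−9) on θ ≥ max(1.2, 3.71) = 3.71.
This density is strictly decreasing in θ, so the posterior mode lies at the lower boundary of the support.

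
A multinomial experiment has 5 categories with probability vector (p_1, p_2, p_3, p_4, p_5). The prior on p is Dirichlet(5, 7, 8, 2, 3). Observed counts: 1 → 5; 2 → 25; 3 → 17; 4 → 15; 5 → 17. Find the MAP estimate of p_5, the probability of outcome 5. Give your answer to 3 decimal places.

MAP estimate: 0.192

The posterior is Dirichlet(αᵢ + nᵢ) = Dirichlet(10, 32, 25, 17, 20).
For a Dirichlet(a₁,…,a_K) with all aᵢ > 1, the mode has j-th component (aⱼ − 1)/(Σaᵢ − K).
Here Σaᵢ = 104 and K = 5, so p_5 = (20 − 1)/(104 − 5) = 19/99 ≈ 0.192.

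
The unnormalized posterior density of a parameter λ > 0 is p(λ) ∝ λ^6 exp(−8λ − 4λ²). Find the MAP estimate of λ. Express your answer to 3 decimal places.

λ̂_MAP = 0.500

ℓ'(λ) = 6/λ − 8 − 8λ. Setting this to zero and multiplying by λ: 8λ² + 8λ − 6 = 0.
λ = (−8 + √(8² + 4·8·6)) / (2·8) = (−8 + √256) / 16 = (−8 + 16)/16 = 1/2.
ℓ''(λ) = −6/λ² − 8 < 0, confirming a maximum.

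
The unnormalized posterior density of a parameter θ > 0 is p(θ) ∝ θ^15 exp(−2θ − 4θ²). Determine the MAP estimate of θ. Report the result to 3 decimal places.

θ̂_MAP = 1.250

ℓ'(θ) = 15/θ − 2 − 8θ. Setting this to zero and multiplying by θ: 8θ² + 2θ − 15 = 0.
θ = (−2 + √(2² + 4·8·15)) / (2·8) = (−2 + √484) / 16 = (−2 + 22)/16 = 5/4.
ℓ''(θ) = −15/θ² − 8 < 0, confirming a maximum.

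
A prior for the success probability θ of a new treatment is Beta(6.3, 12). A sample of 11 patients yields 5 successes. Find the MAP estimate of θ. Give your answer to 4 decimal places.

Prior: Beta(6.3, 12).
Data: 5 successes in 11 trials. The binomial likelihood contributes θ^5(1−θ)^6, so the posterior is Beta(6.3+5, 12+6) = Beta(11.3, 18).
For Beta(a, b) with a, b > 1 the mode is (a−1)/(a+b−2) = 10.3/27.3 ≈ 0.3773.

θ̂_MAP = 0.3773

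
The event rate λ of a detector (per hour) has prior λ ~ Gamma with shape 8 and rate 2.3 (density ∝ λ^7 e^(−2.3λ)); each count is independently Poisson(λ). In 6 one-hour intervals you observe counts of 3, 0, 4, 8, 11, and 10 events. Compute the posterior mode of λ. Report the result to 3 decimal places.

Σxᵢ = 3+0+4+8+11+10 = 36, with n = 6.
Posterior ∝ λ^7e^(−2.3λ) · λ^36e^(−6λ) = λ^43e^(−8.3λ), i.e. Gamma(shape=44, rate=8.3).
The mode of a Gamma(a, b) with a ≥ 1 (shape–rate) is (a−1)/b = 43/8.3 ≈ 5.181.

λ̂_MAP = 5.181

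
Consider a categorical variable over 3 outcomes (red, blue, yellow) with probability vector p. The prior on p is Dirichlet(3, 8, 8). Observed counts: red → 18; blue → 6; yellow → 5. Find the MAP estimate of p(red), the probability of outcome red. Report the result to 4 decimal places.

The posterior is Dirichlet(αᵢ + nᵢ) = Dirichlet(21, 14, 13).
For a Dirichlet(a₁,…,a_K) with all aᵢ > 1, the mode has j-th component (aⱼ − 1)/(Σaᵢ − K).
Here Σaᵢ = 48 and K = 3, so p(red) = (21 − 1)/(48 − 3) = 20/45 ≈ 0.4444.

MAP estimate of p(red) = 0.4444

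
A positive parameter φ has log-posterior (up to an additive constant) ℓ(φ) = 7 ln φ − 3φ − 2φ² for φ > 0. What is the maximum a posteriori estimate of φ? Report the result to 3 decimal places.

φ̂_MAP = 1.000

ℓ'(φ) = 7/φ − 3 − 4φ. Setting this to zero and multiplying by φ: 4φ² + 3φ − 7 = 0.
φ = (−3 + √(3² + 4·4·7)) / (2·4) = (−3 + √121) / 8 = (−3 + 11)/8 = 1.
ℓ''(φ) = −7/φ² − 4 < 0, confirming a maximum.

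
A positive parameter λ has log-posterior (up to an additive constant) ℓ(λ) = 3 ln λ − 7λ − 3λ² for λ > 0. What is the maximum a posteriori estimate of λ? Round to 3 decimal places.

λ̂_MAP = 0.333

ℓ'(λ) = 3/λ − 7 − 6λ. Setting this to zero and multiplying by λ: 6λ² + 7λ − 3 = 0.
λ = (−7 + √(7² + 4·6·3)) / (2·6) = (−7 + √121) / 12 = (−7 + 11)/12 = 1/3.
ℓ''(λ) = −3/λ² − 6 < 0, confirming a maximum.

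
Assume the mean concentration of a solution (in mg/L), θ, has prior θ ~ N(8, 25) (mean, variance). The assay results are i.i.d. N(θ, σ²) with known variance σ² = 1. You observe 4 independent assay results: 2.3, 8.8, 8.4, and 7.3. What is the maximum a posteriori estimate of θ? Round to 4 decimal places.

θ̂_MAP = 6.7129

n = 4; x̄ = (2.3 + 8.8 + 8.4 + 7.3)/4 = 26.8/4 = 6.7.
For a Normal prior and Normal likelihood with known variance, the posterior is Normal; its mode equals its mean, the precision-weighted average.
Prior precision 1/σ₀² = 1/25 = 0.04; data precision n/σ² = 4/1 = 4.
θ̂ = (0.04·8 + 4·6.7) / (0.04 + 4) = 27.12/4.04 = 678/101 ≈ 6.7129.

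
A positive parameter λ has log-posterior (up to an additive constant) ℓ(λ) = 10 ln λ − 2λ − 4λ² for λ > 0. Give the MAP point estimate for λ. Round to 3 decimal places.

λ̂_MAP = 1.000

ℓ'(λ) = 10/λ − 2 − 8λ. Setting this to zero and multiplying by λ: 8λ² + 2λ − 10 = 0.
λ = (−2 + √(2² + 4·8·10)) / (2·8) = (−2 + √324) / 16 = (−2 + 18)/16 = 1.
ℓ''(λ) = −10/λ² − 8 < 0, confirming a maximum.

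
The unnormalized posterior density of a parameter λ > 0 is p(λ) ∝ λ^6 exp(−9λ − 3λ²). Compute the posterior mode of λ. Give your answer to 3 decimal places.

λ̂_MAP = 0.500

ℓ'(λ) = 6/λ − 9 − 6λ. Setting this to zero and multiplying by λ: 6λ² + 9λ − 6 = 0.
λ = (−9 + √(9² + 4·6·6)) / (2·6) = (−9 + √225) / 12 = (−9 + 15)/12 = 1/2.
ℓ''(λ) = −6/λ² − 6 < 0, confirming a maximum.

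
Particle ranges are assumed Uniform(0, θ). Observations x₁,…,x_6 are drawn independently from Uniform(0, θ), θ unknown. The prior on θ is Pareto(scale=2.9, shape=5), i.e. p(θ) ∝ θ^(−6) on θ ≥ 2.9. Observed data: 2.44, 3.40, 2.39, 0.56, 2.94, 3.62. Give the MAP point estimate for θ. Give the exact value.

θ̂_MAP = 3.62

The Uniform(0, θ) likelihood is θ^(−n) for θ ≥ max(xᵢ), zero otherwise. Here max(xᵢ) = 3.62.
Posterior ∝ θ^(−6) · θ^(−6) = θ^(−12) on θ ≥ max(2.9, 3.62) = 3.62.
This density is strictly decreasing in θ, so the posterior mode lies at the lower boundary of the support.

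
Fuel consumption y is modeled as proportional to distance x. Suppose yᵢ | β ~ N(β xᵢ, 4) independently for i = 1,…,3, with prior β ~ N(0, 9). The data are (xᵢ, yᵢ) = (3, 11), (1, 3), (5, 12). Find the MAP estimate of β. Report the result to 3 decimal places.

log p(β | y) = −Σ(yᵢ − βxᵢ)²/(2·4) − β²/(2·9) + const.
Setting the derivative to zero: Σxᵢ(yᵢ − βxᵢ)/4 − β/9 = 0, so β = Σxᵢyᵢ / (Σxᵢ² + σ²/τ²).
Σxᵢyᵢ = 3·11 + 1·3 + 5·12 = 96; Σxᵢ² = 35; σ²/τ² = 4/9.
β̂_MAP = 96 / (35 + 4/9) = 96/(319/9) = 864/319 ≈ 2.708.

β̂_MAP = 2.708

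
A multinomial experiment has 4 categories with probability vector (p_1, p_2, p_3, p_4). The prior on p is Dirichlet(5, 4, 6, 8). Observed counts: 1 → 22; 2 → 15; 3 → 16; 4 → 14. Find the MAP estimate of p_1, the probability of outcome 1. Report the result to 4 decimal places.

MAP estimate: 0.3023

The posterior is Dirichlet(αᵢ + nᵢ) = Dirichlet(27, 19, 22, 22).
For a Dirichlet(a₁,…,a_K) with all aᵢ > 1, the mode has j-th component (aⱼ − 1)/(Σaᵢ − K).
Here Σaᵢ = 90 and K = 4, so p_1 = (27 − 1)/(90 − 4) = 26/86 ≈ 0.3023.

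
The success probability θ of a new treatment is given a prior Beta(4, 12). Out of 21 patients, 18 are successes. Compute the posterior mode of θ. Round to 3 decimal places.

Prior: Beta(4, 12).
Data: 18 successes in 21 trials. The binomial likelihood contributes θ^18(1−θ)^3, so the posterior is Beta(4+18, 12+3) = Beta(22, 15).
For Beta(a, b) with a, b > 1 the mode is (a−1)/(a+b−2) = 21/35 ≈ 0.600.

θ̂_MAP = 0.600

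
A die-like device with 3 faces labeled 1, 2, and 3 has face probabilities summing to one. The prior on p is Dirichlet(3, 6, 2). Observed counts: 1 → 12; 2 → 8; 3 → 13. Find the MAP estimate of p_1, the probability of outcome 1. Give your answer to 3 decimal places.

The posterior is Dirichlet(αᵢ + nᵢ) = Dirichlet(15, 14, 15).
For a Dirichlet(a₁,…,a_K) with all aᵢ > 1, the mode has j-th component (aⱼ − 1)/(Σaᵢ − K).
Here Σaᵢ = 44 and K = 3, so p_1 = (15 − 1)/(44 − 3) = 14/41 ≈ 0.341.

MAP estimate: 0.341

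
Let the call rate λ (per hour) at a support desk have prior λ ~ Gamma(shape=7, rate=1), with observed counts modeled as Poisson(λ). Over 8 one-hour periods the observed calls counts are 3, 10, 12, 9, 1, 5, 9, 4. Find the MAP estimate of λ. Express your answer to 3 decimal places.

λ̂_MAP = 6.556

Σxᵢ = 3+10+12+9+1+5+9+4 = 53, with n = 8.
Posterior ∝ λ^6e^(−1λ) · λ^53e^(−8λ) = λ^59e^(−9λ), i.e. Gamma(shape=60, rate=9).
The mode of a Gamma(a, b) with a ≥ 1 (shape–rate) is (a−1)/b = 59/9 ≈ 6.556.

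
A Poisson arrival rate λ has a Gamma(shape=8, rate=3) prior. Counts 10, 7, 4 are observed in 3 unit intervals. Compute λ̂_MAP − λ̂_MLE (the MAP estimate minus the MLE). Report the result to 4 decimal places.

Σxᵢ = 21. Posterior is Gamma(29, 6); MAP = (29−1)/6 = 28/6 ≈ 4.66667.
MLE = x̄ = 21/3 ≈ 7.00000.
Difference = 28/6 − 21/3 = -7/3 ≈ -2.3333.

MAP − MLE = -2.3333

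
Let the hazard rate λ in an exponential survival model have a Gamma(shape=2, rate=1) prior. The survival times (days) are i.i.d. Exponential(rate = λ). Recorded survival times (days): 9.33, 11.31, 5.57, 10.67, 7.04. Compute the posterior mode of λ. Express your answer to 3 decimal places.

λ̂_MAP = 0.134

The Exponential(rate=λ) likelihood is ∝ λ^n e^(−λΣtᵢ). Here n = 5 and Σtᵢ = 9.33 + 11.31 + 5.57 + 10.67 + 7.04 = 43.92.
Posterior ∝ λe^(−1λ) · λ^5e^(−43.92λ) = λ^6e^(−44.92λ), i.e. Gamma(7, 44.92).
Mode = (a−1)/b = 6/44.92 ≈ 0.134.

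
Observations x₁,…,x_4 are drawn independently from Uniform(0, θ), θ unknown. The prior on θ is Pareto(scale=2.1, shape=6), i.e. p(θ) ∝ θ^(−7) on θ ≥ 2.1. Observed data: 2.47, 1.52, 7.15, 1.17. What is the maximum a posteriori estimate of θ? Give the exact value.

θ̂_MAP = 7.15

The Uniform(0, θ) likelihood is θ^(−n) for θ ≥ max(xᵢ), zero otherwise. Here max(xᵢ) = 7.15.
Posterior ∝ θ^(−7) · θ^(−4) = θ^(−11) on θ ≥ max(2.1, 7.15) = 7.15.
This density is strictly decreasing in θ, so the posterior mode lies at the lower boundary of the support.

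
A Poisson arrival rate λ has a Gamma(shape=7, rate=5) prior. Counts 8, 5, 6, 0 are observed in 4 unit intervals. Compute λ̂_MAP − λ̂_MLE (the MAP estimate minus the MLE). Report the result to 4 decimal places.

Σxᵢ = 19. Posterior is Gamma(26, 9); MAP = (26−1)/9 = 25/9 ≈ 2.77778.
MLE = x̄ = 19/4 ≈ 4.75000.
Difference = 25/9 − 19/4 = -71/36 ≈ -1.9722.

MAP − MLE = -1.9722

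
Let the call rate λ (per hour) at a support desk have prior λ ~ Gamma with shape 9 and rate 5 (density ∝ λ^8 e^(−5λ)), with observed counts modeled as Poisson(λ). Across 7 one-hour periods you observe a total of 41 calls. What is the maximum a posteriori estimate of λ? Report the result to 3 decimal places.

Σxᵢ = 41, n = 7.
Posterior ∝ λ^8e^(−5λ) · λ^41e^(−7λ) = λ^49e^(−12λ), i.e. Gamma(shape=50, rate=12).
The mode of a Gamma(a, b) with a ≥ 1 (shape–rate) is (a−1)/b = 49/12 ≈ 4.083.

λ̂_MAP = 4.083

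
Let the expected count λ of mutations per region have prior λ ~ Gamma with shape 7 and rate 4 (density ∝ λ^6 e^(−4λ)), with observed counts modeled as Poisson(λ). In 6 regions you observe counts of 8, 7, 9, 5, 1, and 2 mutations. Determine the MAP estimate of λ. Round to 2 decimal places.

λ̂_MAP = 3.80

Σxᵢ = 8+7+9+5+1+2 = 32, with n = 6.
Posterior ∝ λ^6e^(−4λ) · λ^32e^(−6λ) = λ^38e^(−10λ), i.e. Gamma(shape=39, rate=10).
The mode of a Gamma(a, b) with a ≥ 1 (shape–rate) is (a−1)/b = 38/10 ≈ 3.80.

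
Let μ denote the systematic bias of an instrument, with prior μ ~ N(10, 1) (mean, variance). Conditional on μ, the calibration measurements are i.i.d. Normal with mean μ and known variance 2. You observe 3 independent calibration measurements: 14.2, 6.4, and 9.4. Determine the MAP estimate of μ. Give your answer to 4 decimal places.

μ̂_MAP = 10.0000

n = 3; x̄ = (14.2 + 6.4 + 9.4)/3 = 30/3 = 10.
For a Normal prior and Normal likelihood with known variance, the posterior is Normal; its mode equals its mean, the precision-weighted average.
Prior precision 1/σ₀² = 1/1 = 1; data precision n/σ² = 3/2 = 1.5.
μ̂ = (1·10 + 1.5·10) / (1 + 1.5) = 25/2.5 = 10.0000.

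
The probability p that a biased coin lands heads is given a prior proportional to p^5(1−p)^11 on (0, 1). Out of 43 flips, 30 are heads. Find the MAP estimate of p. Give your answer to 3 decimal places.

The prior density ∝ p^5(1−p)^11 is the kernel of Beta(6, 12).
Data: 30 successes in 43 trials. The binomial likelihood contributes p^30(1−p)^13, so the posterior is Beta(6+30, 12+13) = Beta(36, 25).
For Beta(a, b) with a, b > 1 the mode is (a−1)/(a+b−2) = 35/59 ≈ 0.593.

p̂_MAP = 0.593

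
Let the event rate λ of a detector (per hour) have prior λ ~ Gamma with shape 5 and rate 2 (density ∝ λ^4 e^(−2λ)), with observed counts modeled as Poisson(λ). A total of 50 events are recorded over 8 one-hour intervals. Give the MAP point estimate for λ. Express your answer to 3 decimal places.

λ̂_MAP = 5.400

Σxᵢ = 50, n = 8.
Posterior ∝ λ^4e^(−2λ) · λ^50e^(−8λ) = λ^54e^(−10λ), i.e. Gamma(shape=55, rate=10).
The mode of a Gamma(a, b) with a ≥ 1 (shape–rate) is (a−1)/b = 54/10 ≈ 5.400.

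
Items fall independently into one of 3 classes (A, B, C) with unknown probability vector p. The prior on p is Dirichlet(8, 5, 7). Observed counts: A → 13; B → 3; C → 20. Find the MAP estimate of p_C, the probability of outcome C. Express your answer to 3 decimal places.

The posterior is Dirichlet(αᵢ + nᵢ) = Dirichlet(21, 8, 27).
For a Dirichlet(a₁,…,a_K) with all aᵢ > 1, the mode has j-th component (aⱼ − 1)/(Σaᵢ − K).
Here Σaᵢ = 56 and K = 3, so p_C = (27 − 1)/(56 − 3) = 26/53 ≈ 0.491.

MAP estimate of p_C = 0.491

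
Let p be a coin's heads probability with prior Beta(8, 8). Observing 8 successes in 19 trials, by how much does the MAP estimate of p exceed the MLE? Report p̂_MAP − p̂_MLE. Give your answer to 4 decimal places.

Posterior is Beta(16, 19); MAP = (16−1)/(35−2) = 15/33 ≈ 0.45455.
MLE ignores the prior: p̂_MLE = k/n = 8/19 ≈ 0.42105.
Difference = 15/33 − 8/19 = 7/209 ≈ 0.0335.

MAP − MLE = 0.0335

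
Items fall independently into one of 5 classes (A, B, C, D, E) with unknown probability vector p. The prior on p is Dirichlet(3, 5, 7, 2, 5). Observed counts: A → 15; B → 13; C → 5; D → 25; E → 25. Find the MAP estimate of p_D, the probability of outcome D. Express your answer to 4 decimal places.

MAP estimate of p_D = 0.2600

The posterior is Dirichlet(αᵢ + nᵢ) = Dirichlet(18, 18, 12, 27, 30).
For a Dirichlet(a₁,…,a_K) with all aᵢ > 1, the mode has j-th component (aⱼ − 1)/(Σaᵢ − K).
Here Σaᵢ = 105 and K = 5, so p_D = (27 − 1)/(105 − 5) = 26/100 ≈ 0.2600.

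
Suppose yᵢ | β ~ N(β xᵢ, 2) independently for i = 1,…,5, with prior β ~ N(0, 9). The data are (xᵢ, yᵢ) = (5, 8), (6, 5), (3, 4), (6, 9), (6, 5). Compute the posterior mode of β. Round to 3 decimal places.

log p(β | y) = −Σ(yᵢ − βxᵢ)²/(2·2) − β²/(2·9) + const.
Setting the derivative to zero: Σxᵢ(yᵢ − βxᵢ)/2 − β/9 = 0, so β = Σxᵢyᵢ / (Σxᵢ² + σ²/τ²).
Σxᵢyᵢ = 5·8 + 6·5 + 3·4 + 6·9 + 6·5 = 166; Σxᵢ² = 142; σ²/τ² = 2/9.
β̂_MAP = 166 / (142 + 2/9) = 166/(1280/9) = 747/640 ≈ 1.167.

β̂_MAP = 1.167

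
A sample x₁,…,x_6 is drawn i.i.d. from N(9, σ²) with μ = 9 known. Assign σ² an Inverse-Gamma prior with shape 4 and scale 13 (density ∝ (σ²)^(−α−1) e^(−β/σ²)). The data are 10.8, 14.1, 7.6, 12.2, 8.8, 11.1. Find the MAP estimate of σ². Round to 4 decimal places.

Sum of squared deviations about the known mean: SS = (10.8−9)² + (14.1−9)² + (7.6−9)² + (12.2−9)² + (8.8−9)² + (11.1−9)² = 45.9.
The Normal likelihood contributes (σ²)^(−n/2) exp(−SS/(2σ²)), so the posterior is Inverse-Gamma(α + n/2, β + SS/2) = Inverse-Gamma(7, 35.95).
The mode of Inverse-Gamma(a, b) is b/(a+1) = 35.95/8 ≈ 4.4938.

σ̂²_MAP = 4.4938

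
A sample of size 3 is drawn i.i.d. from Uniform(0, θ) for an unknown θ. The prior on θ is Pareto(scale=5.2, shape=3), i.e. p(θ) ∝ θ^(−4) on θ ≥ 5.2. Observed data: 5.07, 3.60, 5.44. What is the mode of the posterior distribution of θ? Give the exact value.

The Uniform(0, θ) likelihood is θ^(−n) for θ ≥ max(xᵢ), zero otherwise. Here max(xᵢ) = 5.44.
Posterior ∝ θ^(−4) · θ^(−3) = θ^(−7) on θ ≥ max(5.2, 5.44) = 5.44.
This density is strictly decreasing in θ, so the posterior mode lies at the lower boundary of the support.

θ̂_MAP = 5.44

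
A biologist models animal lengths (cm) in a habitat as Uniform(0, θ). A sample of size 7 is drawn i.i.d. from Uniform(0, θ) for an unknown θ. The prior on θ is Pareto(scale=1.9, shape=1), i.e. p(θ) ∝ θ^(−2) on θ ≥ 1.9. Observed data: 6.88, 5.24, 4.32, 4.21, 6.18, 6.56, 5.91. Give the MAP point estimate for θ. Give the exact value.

The Uniform(0, θ) likelihood is θ^(−n) for θ ≥ max(xᵢ), zero otherwise. Here max(xᵢ) = 6.88.
Posterior ∝ θ^(−2) · θ^(−7) = θ^(−9) on θ ≥ max(1.9, 6.88) = 6.88.
This density is strictly decreasing in θ, so the posterior mode lies at the lower boundary of the support.

θ̂_MAP = 6.88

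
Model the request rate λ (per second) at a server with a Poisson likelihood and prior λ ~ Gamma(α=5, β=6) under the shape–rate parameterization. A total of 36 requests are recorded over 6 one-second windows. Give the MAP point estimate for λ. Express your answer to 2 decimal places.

λ̂_MAP = 3.33

Σxᵢ = 36, n = 6.
Posterior ∝ λ^4e^(−6λ) · λ^36e^(−6λ) = λ^40e^(−12λ), i.e. Gamma(shape=41, rate=12).
The mode of a Gamma(a, b) with a ≥ 1 (shape–rate) is (a−1)/b = 40/12 ≈ 3.33.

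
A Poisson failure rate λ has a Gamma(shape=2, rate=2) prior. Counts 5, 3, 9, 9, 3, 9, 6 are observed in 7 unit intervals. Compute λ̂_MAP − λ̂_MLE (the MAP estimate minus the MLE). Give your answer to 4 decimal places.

Σxᵢ = 44. Posterior is Gamma(46, 9); MAP = (46−1)/9 = 45/9 ≈ 5.00000.
MLE = x̄ = 44/7 ≈ 6.28571.
Difference = 45/9 − 44/7 = -9/7 ≈ -1.2857.

MAP − MLE = -1.2857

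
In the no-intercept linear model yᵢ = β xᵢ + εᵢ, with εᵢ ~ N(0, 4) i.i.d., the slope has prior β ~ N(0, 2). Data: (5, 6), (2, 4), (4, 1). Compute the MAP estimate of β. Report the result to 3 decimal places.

β̂_MAP = 0.894

log p(β | y) = −Σ(yᵢ − βxᵢ)²/(2·4) − β²/(2·2) + const.
Setting the derivative to zero: Σxᵢ(yᵢ − βxᵢ)/4 − β/2 = 0, so β = Σxᵢyᵢ / (Σxᵢ² + σ²/τ²).
Σxᵢyᵢ = 5·6 + 2·4 + 4·1 = 42; Σxᵢ² = 45; σ²/τ² = 2.
β̂_MAP = 42 / (45 + 2) = 42/47 ≈ 0.894.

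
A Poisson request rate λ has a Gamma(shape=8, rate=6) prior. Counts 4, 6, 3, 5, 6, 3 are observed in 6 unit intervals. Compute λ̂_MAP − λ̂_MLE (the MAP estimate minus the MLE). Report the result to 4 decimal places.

MAP − MLE = -1.6667

Σxᵢ = 27. Posterior is Gamma(35, 12); MAP = (35−1)/12 = 34/12 ≈ 2.83333.
MLE = x̄ = 27/6 ≈ 4.50000.
Difference = 34/12 − 27/6 = -5/3 ≈ -1.6667.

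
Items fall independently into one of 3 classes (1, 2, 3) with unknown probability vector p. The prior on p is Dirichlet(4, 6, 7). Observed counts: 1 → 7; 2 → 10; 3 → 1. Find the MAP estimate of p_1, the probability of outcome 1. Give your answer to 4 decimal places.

MAP estimate: 0.3125

The posterior is Dirichlet(αᵢ + nᵢ) = Dirichlet(11, 16, 8).
For a Dirichlet(a₁,…,a_K) with all aᵢ > 1, the mode has j-th component (aⱼ − 1)/(Σaᵢ − K).
Here Σaᵢ = 35 and K = 3, so p_1 = (11 − 1)/(35 − 3) = 10/32 ≈ 0.3125.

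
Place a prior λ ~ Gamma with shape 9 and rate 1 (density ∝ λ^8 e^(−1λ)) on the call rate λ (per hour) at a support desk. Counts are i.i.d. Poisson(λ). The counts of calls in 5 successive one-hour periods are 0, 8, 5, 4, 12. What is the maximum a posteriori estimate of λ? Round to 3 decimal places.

λ̂_MAP = 6.167

Σxᵢ = 0+8+5+4+12 = 29, with n = 5.
Posterior ∝ λ^8e^(−1λ) · λ^29e^(−5λ) = λ^37e^(−6λ), i.e. Gamma(shape=38, rate=6).
The mode of a Gamma(a, b) with a ≥ 1 (shape–rate) is (a−1)/b = 37/6 ≈ 6.167.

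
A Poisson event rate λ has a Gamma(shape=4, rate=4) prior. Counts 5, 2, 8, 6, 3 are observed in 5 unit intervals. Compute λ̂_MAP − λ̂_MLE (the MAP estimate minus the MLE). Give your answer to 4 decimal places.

MAP − MLE = -1.8000

Σxᵢ = 24. Posterior is Gamma(28, 9); MAP = (28−1)/9 = 27/9 ≈ 3.00000.
MLE = x̄ = 24/5 ≈ 4.80000.
Difference = 27/9 − 24/5 = -9/5 ≈ -1.8000.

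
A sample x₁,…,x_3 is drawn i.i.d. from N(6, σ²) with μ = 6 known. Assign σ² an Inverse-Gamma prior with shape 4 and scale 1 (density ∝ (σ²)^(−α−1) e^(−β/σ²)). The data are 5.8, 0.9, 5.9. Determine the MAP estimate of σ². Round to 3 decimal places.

Sum of squared deviations about the known mean: SS = (5.8−6)² + (0.9−6)² + (5.9−6)² = 26.06.
The Normal likelihood contributes (σ²)^(−n/2) exp(−SS/(2σ²)), so the posterior is Inverse-Gamma(α + n/2, β + SS/2) = Inverse-Gamma(5.5, 14.03).
The mode of Inverse-Gamma(a, b) is b/(a+1) = 14.03/6.5 ≈ 2.158.

σ̂²_MAP = 2.158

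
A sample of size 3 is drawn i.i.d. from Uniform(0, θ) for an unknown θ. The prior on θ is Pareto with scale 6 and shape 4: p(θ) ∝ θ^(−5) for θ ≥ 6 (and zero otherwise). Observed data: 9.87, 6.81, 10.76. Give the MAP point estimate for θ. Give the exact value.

θ̂_MAP = 10.76

The Uniform(0, θ) likelihood is θ^(−n) for θ ≥ max(xᵢ), zero otherwise. Here max(xᵢ) = 10.76.
Posterior ∝ θ^(−5) · θ^(−3) = θ^(−8) on θ ≥ max(6, 10.76) = 10.76.
This density is strictly decreasing in θ, so the posterior mode lies at the lower boundary of the support.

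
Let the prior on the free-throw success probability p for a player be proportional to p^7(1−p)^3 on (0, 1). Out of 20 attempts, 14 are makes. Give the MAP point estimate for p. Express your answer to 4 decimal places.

The prior density ∝ p^7(1−p)^3 is the kernel of Beta(8, 4).
Data: 14 successes in 20 trials. The binomial likelihood contributes p^14(1−p)^6, so the posterior is Beta(8+14, 4+6) = Beta(22, 10).
For Beta(a, b) with a, b > 1 the mode is (a−1)/(a+b−2) = 21/30 ≈ 0.7000.

p̂_MAP = 0.7000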